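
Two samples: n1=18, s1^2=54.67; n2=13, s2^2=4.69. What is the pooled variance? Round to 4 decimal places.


sp^2 = ((n1-1)*s1^2 + (n2-1)*s2^2)/(n1+n2-2)
(n1-1)*s1^2 = 17 * 54.67 = 929.39
(n2-1)*s2^2 = 12 * 4.69 = 56.28
numerator = 929.39 + 56.28 = 985.67
n1+n2-2 = 29
sp^2 = 985.67 / 29 = 98567/2900 ≈ 33.988621

33.9886


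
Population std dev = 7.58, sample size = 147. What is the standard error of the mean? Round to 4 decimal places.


SE = sigma / sqrt(n)
sqrt(147) ≈ 12.124356
SE = 7.58 / 12.124356 ≈ 0.625188

0.6252


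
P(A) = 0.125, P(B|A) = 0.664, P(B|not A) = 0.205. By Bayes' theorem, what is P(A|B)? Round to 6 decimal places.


P(A|B) = P(B|A)*P(A) / P(B), P(B) = P(B|A)*P(A) + P(B|not A)*P(not A)
P(B|A)*P(A) = 0.664 * 0.125 = 0.083
P(B|not A)*P(not A) = 0.205 * 0.875 = 0.179375
P(B) = 0.083 + 0.179375 = 0.262375
P(A|B) = 0.083 / 0.262375 = 664/2099 ≈ 0.31634111

0.316341


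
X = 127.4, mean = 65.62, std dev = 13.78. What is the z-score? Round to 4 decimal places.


z = (X - mu) / sigma
X - mu = 127.4 - 65.62 = 61.78
z = 61.78 / 13.78 = 3089/689 ≈ 4.483309

4.4833


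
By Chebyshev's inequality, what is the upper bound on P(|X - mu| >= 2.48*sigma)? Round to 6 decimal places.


P <= 1/k^2
k^2 = 2.48^2 = 6.1504
1/k^2 = 1 / 6.1504 = 625/3844 ≈ 0.16259105

0.162591


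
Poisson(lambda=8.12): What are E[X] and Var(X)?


E[X] = Var(X) = lambda = 8.12

8.12, 8.12


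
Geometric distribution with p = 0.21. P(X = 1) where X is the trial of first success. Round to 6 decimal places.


P = (1-p)^(k-1) * p
(1-p)^(k-1) = 0.79^0 = 1
P = 1 * 0.21 = 0.21

0.210000


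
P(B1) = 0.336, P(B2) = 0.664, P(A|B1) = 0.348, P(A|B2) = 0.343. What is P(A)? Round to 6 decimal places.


P(A) = P(A|B1)*P(B1) + P(A|B2)*P(B2)
P(A|B1)*P(B1) = 0.348 * 0.336 = 0.116928
P(A|B2)*P(B2) = 0.343 * 0.664 = 0.227752
P(A) = 0.116928 + 0.227752 = 0.34468

0.344680


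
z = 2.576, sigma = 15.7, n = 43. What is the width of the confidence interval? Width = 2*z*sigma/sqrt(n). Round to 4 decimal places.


width = 2*z*sigma/sqrt(n)
2*z*sigma = 2 * 2.576 * 15.7 = 80.8864
sqrt(43) ≈ 6.557439
width = 80.8864 / 6.557439 ≈ 12.335060

12.3351


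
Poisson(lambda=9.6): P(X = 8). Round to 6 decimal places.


P = e^(-lam) * lam^k / k!
e^(-9.6) ≈ 0.00006772874
lam^k = 9.6^8 ≈ 72138957.898383
k! = 8! = 40320
P = 0.00006772874 * 72138957.898383 / 40320 ≈ 0.121178

0.121178


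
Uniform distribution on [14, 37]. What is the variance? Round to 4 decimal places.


Var = (b-a)^2 / 12
(b-a)^2 = (37 - 14)^2 = 529
Var = 529/12 ≈ 44.083333

44.0833


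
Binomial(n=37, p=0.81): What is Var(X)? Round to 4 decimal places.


Var = n*p*(1-p) = 37 * 0.81 * 0.19 = 5.6943

5.6943


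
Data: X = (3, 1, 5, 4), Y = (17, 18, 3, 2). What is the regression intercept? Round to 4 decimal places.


a = ybar - b*xbar, where b = sum((xi-xbar)(yi-ybar)) / sum((xi-xbar)^2)
n = 4, xbar = 13/4 = 3.25, ybar = 40/4 = 10
Sxy = sum((xi-xbar)(yi-ybar)) = -38
Sxx = sum((xi-xbar)^2) = 8.75
b = Sxy / Sxx = -152/35 ≈ -4.342857
a = 10 - (-4.342857) * 3.25 = 844/35 ≈ 24.114286

24.1143


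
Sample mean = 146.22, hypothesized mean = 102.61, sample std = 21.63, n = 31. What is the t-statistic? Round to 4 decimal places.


t = (xbar - mu0) / (s/sqrt(n))
xbar - mu0 = 146.22 - 102.61 = 43.61
sqrt(31) ≈ 5.56776436
s/sqrt(n) = 21.63 / 5.56776436 ≈ 3.88486268
t = 43.61 / 3.88486268 ≈ 11.225622

11.2256


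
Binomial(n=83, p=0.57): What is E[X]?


E[X] = n*p = 83 * 0.57 = 47.31

47.31


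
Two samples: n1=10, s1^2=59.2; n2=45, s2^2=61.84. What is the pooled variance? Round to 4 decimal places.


sp^2 = ((n1-1)*s1^2 + (n2-1)*s2^2)/(n1+n2-2)
(n1-1)*s1^2 = 9 * 59.2 = 532.8
(n2-1)*s2^2 = 44 * 61.84 = 2720.96
numerator = 532.8 + 2720.96 = 3253.76
n1+n2-2 = 53
sp^2 = 3253.76 / 53 = 81344/1325 ≈ 61.391698

61.3917


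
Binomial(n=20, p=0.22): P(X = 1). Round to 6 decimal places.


P = C(n,k) * p^k * (1-p)^(n-k)
C(20,1) = 20
p^k = 0.22^1 = 0.22
(1-p)^(n-k) = 0.78^19 ≈ 0.008908354
P = 20 * 0.22 * 0.008908354 ≈ 0.039197

0.039197


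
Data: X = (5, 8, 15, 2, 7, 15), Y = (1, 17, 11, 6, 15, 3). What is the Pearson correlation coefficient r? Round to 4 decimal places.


r = sum((xi-xbar)(yi-ybar)) / sqrt(sum((xi-xbar)^2) * sum((yi-ybar)^2))
n = 6, xbar = 52/6 = 26/3 ≈ 8.666667, ybar = 53/6 ≈ 8.833333
Sxy = sum((xi-xbar)(yi-ybar)) = 26/3 ≈ 8.666667
Sxx = sum((xi-xbar)^2) = 424/3 ≈ 141.333333
Syy = sum((yi-ybar)^2) = 1277/6 ≈ 212.833333
sqrt(Sxx*Syy) ≈ 173.437148
r = Sxy / sqrt(Sxx*Syy) = 8.666667 / 173.437148 ≈ 0.049970

0.0500


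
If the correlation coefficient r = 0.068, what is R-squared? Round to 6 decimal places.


R^2 = r^2 = (0.068)^2 = 0.004624

0.004624


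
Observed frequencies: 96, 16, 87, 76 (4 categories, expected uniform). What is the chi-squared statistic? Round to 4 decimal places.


chi2 = sum((O-E)^2/E), E = total/4
total = 275, E = 275/4 = 68.75
(96 - 68.75)^2 / 68.75 = 742.5625 / 68.75 = 11881/1100 ≈ 10.800909
(16 - 68.75)^2 / 68.75 = 2782.5625 / 68.75 = 44521/1100 ≈ 40.473636
(87 - 68.75)^2 / 68.75 = 333.0625 / 68.75 = 5329/1100 ≈ 4.844545
(76 - 68.75)^2 / 68.75 = 52.5625 / 68.75 = 841/1100 ≈ 0.764545
chi2 = 15643/275 ≈ 56.883636

56.8836


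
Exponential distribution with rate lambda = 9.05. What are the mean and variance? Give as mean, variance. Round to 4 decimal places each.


mean = 1/lam, var = 1/lam^2
mean = 1 / 9.05 = 20/181 ≈ 0.110497
lam^2 = 9.05^2 = 81.9025
var = 1 / 81.9025 ≈ 0.012210

0.1105, 0.0122


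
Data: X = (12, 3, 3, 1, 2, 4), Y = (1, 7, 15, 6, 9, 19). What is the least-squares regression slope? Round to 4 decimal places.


b = sum((xi-xbar)(yi-ybar)) / sum((xi-xbar)^2)
n = 6, xbar = 25/6 ≈ 4.166667, ybar = 57/6 = 9.5
Sxy = sum((xi-xbar)(yi-ybar)) = -59.5
Sxx = sum((xi-xbar)^2) = 473/6 ≈ 78.833333
b = Sxy / Sxx = -357/473 ≈ -0.754757

-0.7548


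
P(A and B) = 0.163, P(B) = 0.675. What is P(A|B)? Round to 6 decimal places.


P(A|B) = P(A and B) / P(B) = 0.163 / 0.675 = 163/675 ≈ 0.24148148

0.241481


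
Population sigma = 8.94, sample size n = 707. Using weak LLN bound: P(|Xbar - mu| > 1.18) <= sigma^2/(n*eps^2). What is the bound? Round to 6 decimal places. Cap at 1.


bound = min(1, sigma^2/(n*eps^2))
sigma^2 = 8.94^2 = 79.9236
n*eps^2 = 707 * 1.18^2 = 707 * 1.3924 = 984.4268
sigma^2/(n*eps^2) = 79.9236 / 984.4268 ≈ 0.08118796

0.081188


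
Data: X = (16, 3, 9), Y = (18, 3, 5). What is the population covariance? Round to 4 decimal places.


Cov = (1/n)*sum((xi-xbar)(yi-ybar))
n = 3, xbar = 28/3 ≈ 9.333333, ybar = 26/3 ≈ 8.666667
sum((xi-xbar)(yi-ybar)) = 298/3 ≈ 99.333333
Cov = 99.333333 / 3 = 298/9 ≈ 33.111111

33.1111


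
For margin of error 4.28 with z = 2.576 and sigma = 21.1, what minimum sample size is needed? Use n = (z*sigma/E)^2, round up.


z*sigma/E = 2.576 * 21.1 / 4.28 = 33971/2675 ≈ 12.699439
(z*sigma/E)^2 ≈ 161.275757
round up: n = 162

162


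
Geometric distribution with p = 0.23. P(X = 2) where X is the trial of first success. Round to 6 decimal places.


P = (1-p)^(k-1) * p
(1-p)^(k-1) = 0.77^1 = 0.77
P = 0.77 * 0.23 = 0.1771

0.177100


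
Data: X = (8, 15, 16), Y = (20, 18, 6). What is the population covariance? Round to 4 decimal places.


Cov = (1/n)*sum((xi-xbar)(yi-ybar))
n = 3, xbar = 39/3 = 13, ybar = 44/3 ≈ 14.666667
sum((xi-xbar)(yi-ybar)) = -46
Cov = -46 / 3 = -46/3 ≈ -15.333333

-15.3333


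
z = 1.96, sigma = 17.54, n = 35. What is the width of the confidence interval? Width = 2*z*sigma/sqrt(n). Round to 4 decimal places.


width = 2*z*sigma/sqrt(n)
2*z*sigma = 2 * 1.96 * 17.54 = 68.7568
sqrt(35) ≈ 5.916080
width = 68.7568 / 5.916080 ≈ 11.622020

11.6220


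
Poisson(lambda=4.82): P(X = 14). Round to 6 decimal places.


P = e^(-lam) * lam^k / k!
e^(-4.82) ≈ 0.008066787
lam^k = 4.82^14 ≈ 3653074551.606898
k! = 14! = 87178291200
P = 0.008066787 * 3653074551.606898 / 87178291200 ≈ 0.000338

0.000338


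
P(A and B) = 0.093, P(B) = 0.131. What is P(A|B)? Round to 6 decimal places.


P(A|B) = P(A and B) / P(B) = 0.093 / 0.131 = 93/131 ≈ 0.70992366

0.709924


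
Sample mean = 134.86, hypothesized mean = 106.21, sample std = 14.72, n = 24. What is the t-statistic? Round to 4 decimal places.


t = (xbar - mu0) / (s/sqrt(n))
xbar - mu0 = 134.86 - 106.21 = 28.65
sqrt(24) ≈ 4.89897949
s/sqrt(n) = 14.72 / 4.89897949 ≈ 3.00470742
t = 28.65 / 3.00470742 ≈ 9.535038

9.5350


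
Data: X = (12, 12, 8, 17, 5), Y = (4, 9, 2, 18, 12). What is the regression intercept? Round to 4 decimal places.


a = ybar - b*xbar, where b = sum((xi-xbar)(yi-ybar)) / sum((xi-xbar)^2)
n = 5, xbar = 54/5 = 10.8, ybar = 45/5 = 9
Sxy = sum((xi-xbar)(yi-ybar)) = 52
Sxx = sum((xi-xbar)^2) = 82.8
b = Sxy / Sxx = 130/207 ≈ 0.628019
a = 9 - 0.628019 * 10.8 = 51/23 ≈ 2.217391

2.2174


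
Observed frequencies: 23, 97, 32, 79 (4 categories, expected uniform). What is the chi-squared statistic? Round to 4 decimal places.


chi2 = sum((O-E)^2/E), E = total/4
total = 231, E = 231/4 = 57.75
(23 - 57.75)^2 / 57.75 = 1207.5625 / 57.75 = 19321/924 ≈ 20.910173
(97 - 57.75)^2 / 57.75 = 1540.5625 / 57.75 = 24649/924 ≈ 26.676407
(32 - 57.75)^2 / 57.75 = 663.0625 / 57.75 = 10609/924 ≈ 11.481602
(79 - 57.75)^2 / 57.75 = 451.5625 / 57.75 = 7225/924 ≈ 7.819264
chi2 = 15451/231 ≈ 66.887446

66.8874


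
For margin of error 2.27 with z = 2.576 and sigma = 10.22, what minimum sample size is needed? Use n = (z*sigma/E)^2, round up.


z*sigma/E = 2.576 * 10.22 / 2.27 ≈ 11.597674
(z*sigma/E)^2 ≈ 134.506042
round up: n = 135

135


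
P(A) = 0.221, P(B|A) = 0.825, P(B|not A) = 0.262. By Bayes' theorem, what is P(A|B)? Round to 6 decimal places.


P(A|B) = P(B|A)*P(A) / P(B), P(B) = P(B|A)*P(A) + P(B|not A)*P(not A)
P(B|A)*P(A) = 0.825 * 0.221 = 0.182325
P(B|not A)*P(not A) = 0.262 * 0.779 = 0.204098
P(B) = 0.182325 + 0.204098 = 0.386423
P(A|B) = 0.182325 / 0.386423 ≈ 0.47182751

0.471828


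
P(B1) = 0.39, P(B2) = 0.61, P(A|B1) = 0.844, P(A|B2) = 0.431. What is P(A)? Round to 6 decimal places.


P(A) = P(A|B1)*P(B1) + P(A|B2)*P(B2)
P(A|B1)*P(B1) = 0.844 * 0.39 = 0.32916
P(A|B2)*P(B2) = 0.431 * 0.61 = 0.26291
P(A) = 0.32916 + 0.26291 = 0.59207

0.592070


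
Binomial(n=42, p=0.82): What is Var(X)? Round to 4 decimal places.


Var = n*p*(1-p) = 42 * 0.82 * 0.18 = 6.1992

6.1992


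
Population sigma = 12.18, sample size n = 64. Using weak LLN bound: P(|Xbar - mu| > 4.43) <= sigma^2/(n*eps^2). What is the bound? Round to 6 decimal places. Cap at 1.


bound = min(1, sigma^2/(n*eps^2))
sigma^2 = 12.18^2 = 148.3524
n*eps^2 = 64 * 4.43^2 = 64 * 19.6249 = 1255.9936
sigma^2/(n*eps^2) = 148.3524 / 1255.9936 ≈ 0.11811557

0.118116


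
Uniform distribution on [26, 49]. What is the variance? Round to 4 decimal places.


Var = (b-a)^2 / 12
(b-a)^2 = (49 - 26)^2 = 529
Var = 529/12 ≈ 44.083333

44.0833


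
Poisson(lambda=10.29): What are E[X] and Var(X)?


E[X] = Var(X) = lambda = 10.29

10.29, 10.29


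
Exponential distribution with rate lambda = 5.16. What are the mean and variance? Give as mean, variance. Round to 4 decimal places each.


mean = 1/lam, var = 1/lam^2
mean = 1 / 5.16 = 25/129 ≈ 0.193798
lam^2 = 5.16^2 = 26.6256
var = 1 / 26.6256 ≈ 0.037558

0.1938, 0.0376


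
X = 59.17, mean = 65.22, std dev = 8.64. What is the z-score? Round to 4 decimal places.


z = (X - mu) / sigma
X - mu = 59.17 - 65.22 = -6.05
z = -6.05 / 8.64 = -605/864 ≈ -0.700231

-0.7002


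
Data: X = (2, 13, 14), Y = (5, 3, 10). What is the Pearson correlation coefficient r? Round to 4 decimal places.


r = sum((xi-xbar)(yi-ybar)) / sqrt(sum((xi-xbar)^2) * sum((yi-ybar)^2))
n = 3, xbar = 29/3 ≈ 9.666667, ybar = 18/3 = 6
Sxy = sum((xi-xbar)(yi-ybar)) = 15
Sxx = sum((xi-xbar)^2) = 266/3 ≈ 88.666667
Syy = sum((yi-ybar)^2) = 26
sqrt(Sxx*Syy) ≈ 48.013887
r = Sxy / sqrt(Sxx*Syy) = 15 / 48.013887 ≈ 0.312410

0.3124


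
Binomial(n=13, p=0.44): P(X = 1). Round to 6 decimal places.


P = C(n,k) * p^k * (1-p)^(n-k)
C(13,1) = 13
p^k = 0.44^1 = 0.44
(1-p)^(n-k) = 0.56^12 ≈ 0.0009511660
P = 13 * 0.44 * 0.0009511660 ≈ 0.005441

0.005441


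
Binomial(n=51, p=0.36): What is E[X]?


E[X] = n*p = 51 * 0.36 = 18.36

18.36


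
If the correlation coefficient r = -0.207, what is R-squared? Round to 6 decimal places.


R^2 = r^2 = (-0.207)^2 = 0.042849

0.042849


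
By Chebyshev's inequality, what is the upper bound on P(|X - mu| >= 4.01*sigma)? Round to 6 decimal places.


P <= 1/k^2
k^2 = 4.01^2 = 16.0801
1/k^2 = 1 / 16.0801 ≈ 0.06218867

0.062189


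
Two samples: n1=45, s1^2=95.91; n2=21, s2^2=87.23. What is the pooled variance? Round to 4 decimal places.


sp^2 = ((n1-1)*s1^2 + (n2-1)*s2^2)/(n1+n2-2)
(n1-1)*s1^2 = 44 * 95.91 = 4220.04
(n2-1)*s2^2 = 20 * 87.23 = 1744.6
numerator = 4220.04 + 1744.6 = 5964.64
n1+n2-2 = 64
sp^2 = 5964.64 / 64 = 93.1975

93.1975


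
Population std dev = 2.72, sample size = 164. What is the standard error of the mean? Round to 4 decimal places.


SE = sigma / sqrt(n)
sqrt(164) ≈ 12.806248
SE = 2.72 / 12.806248 ≈ 0.212396

0.2124


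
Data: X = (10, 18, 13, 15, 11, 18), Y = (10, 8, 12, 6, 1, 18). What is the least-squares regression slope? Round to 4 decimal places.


b = sum((xi-xbar)(yi-ybar)) / sum((xi-xbar)^2)
n = 6, xbar = 85/6 ≈ 14.166667, ybar = 55/6 ≈ 9.166667
Sxy = sum((xi-xbar)(yi-ybar)) = 275/6 ≈ 45.833333
Sxx = sum((xi-xbar)^2) = 353/6 ≈ 58.833333
b = Sxy / Sxx = 275/353 ≈ 0.779037

0.7790


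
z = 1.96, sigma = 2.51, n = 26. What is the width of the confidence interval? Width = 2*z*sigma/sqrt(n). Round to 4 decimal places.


width = 2*z*sigma/sqrt(n)
2*z*sigma = 2 * 1.96 * 2.51 = 9.8392
sqrt(26) ≈ 5.099020
width = 9.8392 / 5.099020 ≈ 1.929626

1.9296


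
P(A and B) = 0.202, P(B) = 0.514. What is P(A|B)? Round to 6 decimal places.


P(A|B) = P(A and B) / P(B) = 0.202 / 0.514 = 101/257 ≈ 0.39299611

0.392996


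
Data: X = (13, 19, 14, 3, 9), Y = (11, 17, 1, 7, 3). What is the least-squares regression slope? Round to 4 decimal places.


b = sum((xi-xbar)(yi-ybar)) / sum((xi-xbar)^2)
n = 5, xbar = 58/5 = 11.6, ybar = 39/5 = 7.8
Sxy = sum((xi-xbar)(yi-ybar)) = 75.6
Sxx = sum((xi-xbar)^2) = 143.2
b = Sxy / Sxx = 189/358 ≈ 0.527933

0.5279


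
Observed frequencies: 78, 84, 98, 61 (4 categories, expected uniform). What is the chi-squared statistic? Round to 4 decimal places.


chi2 = sum((O-E)^2/E), E = total/4
total = 321, E = 321/4 = 80.25
(78 - 80.25)^2 / 80.25 = 5.0625 / 80.25 = 27/428 ≈ 0.063084
(84 - 80.25)^2 / 80.25 = 14.0625 / 80.25 = 75/428 ≈ 0.175234
(98 - 80.25)^2 / 80.25 = 315.0625 / 80.25 = 5041/1284 ≈ 3.926012
(61 - 80.25)^2 / 80.25 = 370.5625 / 80.25 = 5929/1284 ≈ 4.617601
chi2 = 2819/321 ≈ 8.781931

8.7819


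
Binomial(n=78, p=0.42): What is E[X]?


E[X] = n*p = 78 * 0.42 = 32.76

32.76


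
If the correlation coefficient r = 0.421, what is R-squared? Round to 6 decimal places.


R^2 = r^2 = (0.421)^2 = 0.177241

0.177241


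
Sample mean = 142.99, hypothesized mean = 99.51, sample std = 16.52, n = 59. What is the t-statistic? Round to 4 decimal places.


t = (xbar - mu0) / (s/sqrt(n))
xbar - mu0 = 142.99 - 99.51 = 43.48
sqrt(59) ≈ 7.68114575
s/sqrt(n) = 16.52 / 7.68114575 ≈ 2.15072081
t = 43.48 / 2.15072081 ≈ 20.216478

20.2165


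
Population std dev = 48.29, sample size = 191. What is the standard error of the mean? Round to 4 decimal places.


SE = sigma / sqrt(n)
sqrt(191) ≈ 13.820275
SE = 48.29 / 13.820275 ≈ 3.494142

3.4941


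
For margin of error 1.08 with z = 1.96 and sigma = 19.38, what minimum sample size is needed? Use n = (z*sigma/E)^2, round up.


z*sigma/E = 1.96 * 19.38 / 1.08 = 15827/450 ≈ 35.171111
(z*sigma/E)^2 ≈ 1237.007057
round up: n = 1238

1238


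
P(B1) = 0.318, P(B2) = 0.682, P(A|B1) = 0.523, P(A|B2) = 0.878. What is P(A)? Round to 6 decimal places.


P(A) = P(A|B1)*P(B1) + P(A|B2)*P(B2)
P(A|B1)*P(B1) = 0.523 * 0.318 = 0.166314
P(A|B2)*P(B2) = 0.878 * 0.682 = 0.598796
P(A) = 0.166314 + 0.598796 = 0.76511

0.765110


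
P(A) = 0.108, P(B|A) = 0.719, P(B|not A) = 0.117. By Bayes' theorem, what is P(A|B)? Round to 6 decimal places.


P(A|B) = P(B|A)*P(A) / P(B), P(B) = P(B|A)*P(A) + P(B|not A)*P(not A)
P(B|A)*P(A) = 0.719 * 0.108 = 0.077652
P(B|not A)*P(not A) = 0.117 * 0.892 = 0.104364
P(B) = 0.077652 + 0.104364 = 0.182016
P(A|B) = 0.077652 / 0.182016 = 2157/5056 ≈ 0.42662184

0.426622


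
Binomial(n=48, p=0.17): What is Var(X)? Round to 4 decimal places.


Var = n*p*(1-p) = 48 * 0.17 * 0.83 = 6.7728

6.7728


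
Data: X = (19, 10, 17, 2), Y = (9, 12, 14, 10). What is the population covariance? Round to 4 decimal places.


Cov = (1/n)*sum((xi-xbar)(yi-ybar))
n = 4, xbar = 48/4 = 12, ybar = 45/4 = 11.25
sum((xi-xbar)(yi-ybar)) = 9
Cov = 9 / 4 = 2.25

2.2500


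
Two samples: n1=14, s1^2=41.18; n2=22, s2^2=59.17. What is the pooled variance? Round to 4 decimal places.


sp^2 = ((n1-1)*s1^2 + (n2-1)*s2^2)/(n1+n2-2)
(n1-1)*s1^2 = 13 * 41.18 = 535.34
(n2-1)*s2^2 = 21 * 59.17 = 1242.57
numerator = 535.34 + 1242.57 = 1777.91
n1+n2-2 = 34
sp^2 = 1777.91 / 34 = 177791/3400 ≈ 52.291471

52.2915


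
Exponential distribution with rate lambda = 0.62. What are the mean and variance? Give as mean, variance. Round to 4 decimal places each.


mean = 1/lam, var = 1/lam^2
mean = 1 / 0.62 = 50/31 ≈ 1.612903
lam^2 = 0.62^2 = 0.3844
var = 1 / 0.3844 = 2500/961 ≈ 2.601457

1.6129, 2.6015


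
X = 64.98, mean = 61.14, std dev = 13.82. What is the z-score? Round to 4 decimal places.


z = (X - mu) / sigma
X - mu = 64.98 - 61.14 = 3.84
z = 3.84 / 13.82 = 192/691 ≈ 0.277858

0.2779


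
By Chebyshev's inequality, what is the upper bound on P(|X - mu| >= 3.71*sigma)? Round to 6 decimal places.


P <= 1/k^2
k^2 = 3.71^2 = 13.7641
1/k^2 = 1 / 13.7641 ≈ 0.07265277

0.072653


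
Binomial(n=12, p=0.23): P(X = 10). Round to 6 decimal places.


P = C(n,k) * p^k * (1-p)^(n-k)
C(12,10) = 66
p^k = 0.23^10 ≈ 0.0000004142651
(1-p)^(n-k) = 0.77^2 = 0.5929
P = 66 * 0.0000004142651 * 0.5929 ≈ 0.000016

0.000016


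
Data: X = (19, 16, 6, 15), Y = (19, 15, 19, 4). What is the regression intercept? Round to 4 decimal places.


a = ybar - b*xbar, where b = sum((xi-xbar)(yi-ybar)) / sum((xi-xbar)^2)
n = 4, xbar = 56/4 = 14, ybar = 57/4 = 14.25
Sxy = sum((xi-xbar)(yi-ybar)) = -23
Sxx = sum((xi-xbar)^2) = 94
b = Sxy / Sxx = -23/94 ≈ -0.244681
a = 14.25 - (-0.244681) * 14 = 3323/188 ≈ 17.675532

17.6755


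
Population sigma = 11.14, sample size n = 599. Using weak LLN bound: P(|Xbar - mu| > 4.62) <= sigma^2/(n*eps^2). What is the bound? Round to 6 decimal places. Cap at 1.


bound = min(1, sigma^2/(n*eps^2))
sigma^2 = 11.14^2 = 124.0996
n*eps^2 = 599 * 4.62^2 = 599 * 21.3444 = 12785.2956
sigma^2/(n*eps^2) = 124.0996 / 12785.2956 ≈ 0.00970643

0.009706


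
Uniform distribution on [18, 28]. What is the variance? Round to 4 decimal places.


Var = (b-a)^2 / 12
(b-a)^2 = (28 - 18)^2 = 100
Var = 100/12 ≈ 8.333333

8.3333


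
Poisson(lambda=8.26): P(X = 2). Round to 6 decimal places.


P = e^(-lam) * lam^k / k!
e^(-8.26) ≈ 0.0002586590
lam^k = 8.26^2 = 68.2276
k! = 2! = 2
P = 0.0002586590 * 68.2276 / 2 ≈ 0.008824

0.008824


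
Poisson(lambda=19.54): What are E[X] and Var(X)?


E[X] = Var(X) = lambda = 19.54

19.54, 19.54


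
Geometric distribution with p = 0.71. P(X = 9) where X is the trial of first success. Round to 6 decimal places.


P = (1-p)^(k-1) * p
(1-p)^(k-1) = 0.29^8 ≈ 0.00005002464
P = 0.00005002464 * 0.71 ≈ 0.00003551750

0.000036


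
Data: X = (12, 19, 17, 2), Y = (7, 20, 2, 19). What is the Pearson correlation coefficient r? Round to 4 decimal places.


r = sum((xi-xbar)(yi-ybar)) / sqrt(sum((xi-xbar)^2) * sum((yi-ybar)^2))
n = 4, xbar = 50/4 = 12.5, ybar = 48/4 = 12
Sxy = sum((xi-xbar)(yi-ybar)) = -64
Sxx = sum((xi-xbar)^2) = 173
Syy = sum((yi-ybar)^2) = 238
sqrt(Sxx*Syy) ≈ 202.913775
r = Sxy / sqrt(Sxx*Syy) = -64 / 202.913775 ≈ -0.315405

-0.3154


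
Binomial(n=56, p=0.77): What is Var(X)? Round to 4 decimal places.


Var = n*p*(1-p) = 56 * 0.77 * 0.23 = 9.9176

9.9176


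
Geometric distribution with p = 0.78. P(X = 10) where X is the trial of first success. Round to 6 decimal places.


P = (1-p)^(k-1) * p
(1-p)^(k-1) = 0.22^9 ≈ 0.000001207269
P = 0.000001207269 * 0.78 ≈ 0.0000009416700

0.000001


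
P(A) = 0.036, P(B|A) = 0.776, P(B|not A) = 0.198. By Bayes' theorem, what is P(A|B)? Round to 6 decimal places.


P(A|B) = P(B|A)*P(A) / P(B), P(B) = P(B|A)*P(A) + P(B|not A)*P(not A)
P(B|A)*P(A) = 0.776 * 0.036 = 0.027936
P(B|not A)*P(not A) = 0.198 * 0.964 = 0.190872
P(B) = 0.027936 + 0.190872 = 0.218808
P(A|B) = 0.027936 / 0.218808 = 388/3039 ≈ 0.12767358

0.127674


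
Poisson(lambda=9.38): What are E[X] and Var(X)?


E[X] = Var(X) = lambda = 9.38

9.38, 9.38


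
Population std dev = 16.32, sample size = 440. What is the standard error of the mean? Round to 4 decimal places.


SE = sigma / sqrt(n)
sqrt(440) ≈ 20.976177
SE = 16.32 / 20.976177 ≈ 0.778025

0.7780


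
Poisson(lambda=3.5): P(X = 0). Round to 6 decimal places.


P = e^(-lam) * lam^k / k!
e^(-3.5) ≈ 0.03019738
lam^k = 3.5^0 = 1
k! = 0! = 1
P = 0.03019738 * 1 / 1 ≈ 0.030197

0.030197


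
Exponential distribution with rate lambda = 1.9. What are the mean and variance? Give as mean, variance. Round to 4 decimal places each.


mean = 1/lam, var = 1/lam^2
mean = 1 / 1.9 = 10/19 ≈ 0.526316
lam^2 = 1.9^2 = 3.61
var = 1 / 3.61 = 100/361 ≈ 0.277008

0.5263, 0.2770


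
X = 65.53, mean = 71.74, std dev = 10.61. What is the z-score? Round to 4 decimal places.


z = (X - mu) / sigma
X - mu = 65.53 - 71.74 = -6.21
z = -6.21 / 10.61 = -621/1061 ≈ -0.585297

-0.5853


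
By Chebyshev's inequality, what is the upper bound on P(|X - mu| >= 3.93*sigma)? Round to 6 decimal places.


P <= 1/k^2
k^2 = 3.93^2 = 15.4449
1/k^2 = 1 / 15.4449 ≈ 0.06474629

0.064746


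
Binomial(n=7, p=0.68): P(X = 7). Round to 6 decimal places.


P = C(n,k) * p^k * (1-p)^(n-k)
C(7,7) = 1
p^k = 0.68^7 ≈ 0.06722989
(1-p)^(n-k) = 0.32^0 = 1
P = 1 * 0.06722989 * 1 ≈ 0.067230

0.067230


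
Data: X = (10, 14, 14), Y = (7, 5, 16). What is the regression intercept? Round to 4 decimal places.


a = ybar - b*xbar, where b = sum((xi-xbar)(yi-ybar)) / sum((xi-xbar)^2)
n = 3, xbar = 38/3 ≈ 12.666667, ybar = 28/3 ≈ 9.333333
Sxy = sum((xi-xbar)(yi-ybar)) = 28/3 ≈ 9.333333
Sxx = sum((xi-xbar)^2) = 32/3 ≈ 10.666667
b = Sxy / Sxx = 0.875
a = 9.333333 - 0.875 * 12.666667 = -1.75

-1.7500


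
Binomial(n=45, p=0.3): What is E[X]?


E[X] = n*p = 45 * 0.3 = 13.5

13.5


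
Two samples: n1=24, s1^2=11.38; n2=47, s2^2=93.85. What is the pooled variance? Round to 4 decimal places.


sp^2 = ((n1-1)*s1^2 + (n2-1)*s2^2)/(n1+n2-2)
(n1-1)*s1^2 = 23 * 11.38 = 261.74
(n2-1)*s2^2 = 46 * 93.85 = 4317.1
numerator = 261.74 + 4317.1 = 4578.84
n1+n2-2 = 69
sp^2 = 4578.84 / 69 = 66.36

66.3600


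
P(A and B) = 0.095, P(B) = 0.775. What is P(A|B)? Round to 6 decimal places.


P(A|B) = P(A and B) / P(B) = 0.095 / 0.775 = 19/155 ≈ 0.12258065

0.122581


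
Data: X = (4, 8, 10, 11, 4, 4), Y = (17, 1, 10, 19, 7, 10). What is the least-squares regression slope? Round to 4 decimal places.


b = sum((xi-xbar)(yi-ybar)) / sum((xi-xbar)^2)
n = 6, xbar = 41/6 ≈ 6.833333, ybar = 64/6 = 32/3 ≈ 10.666667
Sxy = sum((xi-xbar)(yi-ybar)) = 47/3 ≈ 15.666667
Sxx = sum((xi-xbar)^2) = 317/6 ≈ 52.833333
b = Sxy / Sxx = 94/317 ≈ 0.296530

0.2965


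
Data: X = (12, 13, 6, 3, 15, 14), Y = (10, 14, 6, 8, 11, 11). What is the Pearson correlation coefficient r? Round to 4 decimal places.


r = sum((xi-xbar)(yi-ybar)) / sqrt(sum((xi-xbar)^2) * sum((yi-ybar)^2))
n = 6, xbar = 63/6 = 10.5, ybar = 60/6 = 10
Sxy = sum((xi-xbar)(yi-ybar)) = 51
Sxx = sum((xi-xbar)^2) = 117.5
Syy = sum((yi-ybar)^2) = 38
sqrt(Sxx*Syy) ≈ 66.820655
r = Sxy / sqrt(Sxx*Syy) = 51 / 66.820655 ≈ 0.763237

0.7632


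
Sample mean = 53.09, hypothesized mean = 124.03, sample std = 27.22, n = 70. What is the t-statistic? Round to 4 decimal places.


t = (xbar - mu0) / (s/sqrt(n))
xbar - mu0 = 53.09 - 124.03 = -70.94
sqrt(70) ≈ 8.36660027
s/sqrt(n) = 27.22 / 8.36660027 ≈ 3.25341227
t = -70.94 / 3.25341227 ≈ -21.804799

-21.8048


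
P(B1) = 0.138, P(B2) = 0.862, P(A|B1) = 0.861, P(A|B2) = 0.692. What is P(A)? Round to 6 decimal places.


P(A) = P(A|B1)*P(B1) + P(A|B2)*P(B2)
P(A|B1)*P(B1) = 0.861 * 0.138 = 0.118818
P(A|B2)*P(B2) = 0.692 * 0.862 = 0.596504
P(A) = 0.118818 + 0.596504 = 0.715322

0.715322


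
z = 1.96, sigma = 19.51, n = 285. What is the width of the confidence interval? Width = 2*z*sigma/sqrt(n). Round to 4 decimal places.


width = 2*z*sigma/sqrt(n)
2*z*sigma = 2 * 1.96 * 19.51 = 76.4792
sqrt(285) ≈ 16.881943
width = 76.4792 / 16.881943 ≈ 4.530237

4.5302


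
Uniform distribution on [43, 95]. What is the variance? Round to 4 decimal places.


Var = (b-a)^2 / 12
(b-a)^2 = (95 - 43)^2 = 2704
Var = 2704/12 ≈ 225.333333

225.3333


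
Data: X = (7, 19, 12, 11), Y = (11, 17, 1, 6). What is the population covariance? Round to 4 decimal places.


Cov = (1/n)*sum((xi-xbar)(yi-ybar))
n = 4, xbar = 49/4 = 12.25, ybar = 35/4 = 8.75
sum((xi-xbar)(yi-ybar)) = 49.25
Cov = 49.25 / 4 = 12.3125

12.3125


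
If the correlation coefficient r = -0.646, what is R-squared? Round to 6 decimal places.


R^2 = r^2 = (-0.646)^2 = 0.417316

0.417316


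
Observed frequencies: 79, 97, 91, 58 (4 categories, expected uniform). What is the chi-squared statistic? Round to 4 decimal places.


chi2 = sum((O-E)^2/E), E = total/4
total = 325, E = 325/4 = 81.25
(79 - 81.25)^2 / 81.25 = 5.0625 / 81.25 = 81/1300 ≈ 0.062308
(97 - 81.25)^2 / 81.25 = 248.0625 / 81.25 = 3969/1300 ≈ 3.053077
(91 - 81.25)^2 / 81.25 = 95.0625 / 81.25 = 1.17
(58 - 81.25)^2 / 81.25 = 540.5625 / 81.25 = 8649/1300 ≈ 6.653077
chi2 = 711/65 ≈ 10.938462

10.9385


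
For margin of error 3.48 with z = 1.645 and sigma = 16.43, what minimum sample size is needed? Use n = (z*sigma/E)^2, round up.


z*sigma/E = 1.645 * 16.43 / 3.48 ≈ 7.766480
(z*sigma/E)^2 ≈ 60.318210
round up: n = 61

61


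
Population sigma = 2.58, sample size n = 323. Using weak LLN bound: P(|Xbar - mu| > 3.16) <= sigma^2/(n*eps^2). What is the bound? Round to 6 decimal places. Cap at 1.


bound = min(1, sigma^2/(n*eps^2))
sigma^2 = 2.58^2 = 6.6564
n*eps^2 = 323 * 3.16^2 = 323 * 9.9856 = 3225.3488
sigma^2/(n*eps^2) = 6.6564 / 3225.3488 ≈ 0.00206378

0.002064


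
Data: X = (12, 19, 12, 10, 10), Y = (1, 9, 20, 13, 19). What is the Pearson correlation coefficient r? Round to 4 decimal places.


r = sum((xi-xbar)(yi-ybar)) / sqrt(sum((xi-xbar)^2) * sum((yi-ybar)^2))
n = 5, xbar = 63/5 = 12.6, ybar = 62/5 = 12.4
Sxy = sum((xi-xbar)(yi-ybar)) = -38.2
Sxx = sum((xi-xbar)^2) = 55.2
Syy = sum((yi-ybar)^2) = 243.2
sqrt(Sxx*Syy) ≈ 115.864749
r = Sxy / sqrt(Sxx*Syy) = -38.2 / 115.864749 ≈ -0.329695

-0.3297


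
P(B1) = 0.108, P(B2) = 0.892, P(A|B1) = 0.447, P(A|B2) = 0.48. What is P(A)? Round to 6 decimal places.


P(A) = P(A|B1)*P(B1) + P(A|B2)*P(B2)
P(A|B1)*P(B1) = 0.447 * 0.108 = 0.048276
P(A|B2)*P(B2) = 0.48 * 0.892 = 0.42816
P(A) = 0.048276 + 0.42816 = 0.476436

0.476436


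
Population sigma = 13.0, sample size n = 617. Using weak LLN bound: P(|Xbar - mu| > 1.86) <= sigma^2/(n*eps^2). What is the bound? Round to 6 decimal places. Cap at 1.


bound = min(1, sigma^2/(n*eps^2))
sigma^2 = 13.0^2 = 169
n*eps^2 = 617 * 1.86^2 = 617 * 3.4596 = 2134.5732
sigma^2/(n*eps^2) = 169 / 2134.5732 ≈ 0.07917274

0.079173


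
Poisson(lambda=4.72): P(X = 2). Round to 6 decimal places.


P = e^(-lam) * lam^k / k!
e^(-4.72) ≈ 0.008915179
lam^k = 4.72^2 = 22.2784
k! = 2! = 2
P = 0.008915179 * 22.2784 / 2 ≈ 0.099308

0.099308


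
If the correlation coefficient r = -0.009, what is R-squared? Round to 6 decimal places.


R^2 = r^2 = (-0.009)^2 = 0.000081

0.000081


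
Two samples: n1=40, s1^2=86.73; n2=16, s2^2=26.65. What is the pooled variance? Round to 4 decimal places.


sp^2 = ((n1-1)*s1^2 + (n2-1)*s2^2)/(n1+n2-2)
(n1-1)*s1^2 = 39 * 86.73 = 3382.47
(n2-1)*s2^2 = 15 * 26.65 = 399.75
numerator = 3382.47 + 399.75 = 3782.22
n1+n2-2 = 54
sp^2 = 3782.22 / 54 = 63037/900 ≈ 70.041111

70.0411


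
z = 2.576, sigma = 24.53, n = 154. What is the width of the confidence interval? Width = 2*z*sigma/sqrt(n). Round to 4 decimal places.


width = 2*z*sigma/sqrt(n)
2*z*sigma = 2 * 2.576 * 24.53 = 126.37856
sqrt(154) ≈ 12.409674
width = 126.37856 / 12.409674 ≈ 10.183875

10.1839


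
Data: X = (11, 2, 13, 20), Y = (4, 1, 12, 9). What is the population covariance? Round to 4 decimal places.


Cov = (1/n)*sum((xi-xbar)(yi-ybar))
n = 4, xbar = 46/4 = 11.5, ybar = 26/4 = 6.5
sum((xi-xbar)(yi-ybar)) = 83
Cov = 83 / 4 = 20.75

20.7500


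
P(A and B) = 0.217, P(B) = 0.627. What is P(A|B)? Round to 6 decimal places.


P(A|B) = P(A and B) / P(B) = 0.217 / 0.627 = 217/627 ≈ 0.34609250

0.346093


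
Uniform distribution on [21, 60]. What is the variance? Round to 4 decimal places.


Var = (b-a)^2 / 12
(b-a)^2 = (60 - 21)^2 = 1521
Var = 1521/12 = 126.75

126.7500


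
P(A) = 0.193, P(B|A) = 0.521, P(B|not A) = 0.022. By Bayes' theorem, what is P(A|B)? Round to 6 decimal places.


P(A|B) = P(B|A)*P(A) / P(B), P(B) = P(B|A)*P(A) + P(B|not A)*P(not A)
P(B|A)*P(A) = 0.521 * 0.193 = 0.100553
P(B|not A)*P(not A) = 0.022 * 0.807 = 0.017754
P(B) = 0.100553 + 0.017754 = 0.118307
P(A|B) = 0.100553 / 0.118307 ≈ 0.84993280

0.849933


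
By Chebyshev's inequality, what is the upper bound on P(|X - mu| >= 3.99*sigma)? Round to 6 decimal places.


P <= 1/k^2
k^2 = 3.99^2 = 15.9201
1/k^2 = 1 / 15.9201 ≈ 0.06281368

0.062814


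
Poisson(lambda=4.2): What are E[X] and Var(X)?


E[X] = Var(X) = lambda = 4.2

4.2, 4.2


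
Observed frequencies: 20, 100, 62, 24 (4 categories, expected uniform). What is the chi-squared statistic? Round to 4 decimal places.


chi2 = sum((O-E)^2/E), E = total/4
total = 206, E = 206/4 = 51.5
(20 - 51.5)^2 / 51.5 = 992.25 / 51.5 = 3969/206 ≈ 19.266990
(100 - 51.5)^2 / 51.5 = 2352.25 / 51.5 = 9409/206 ≈ 45.674757
(62 - 51.5)^2 / 51.5 = 110.25 / 51.5 = 441/206 ≈ 2.140777
(24 - 51.5)^2 / 51.5 = 756.25 / 51.5 = 3025/206 ≈ 14.684466
chi2 = 8422/103 ≈ 81.766990

81.7670


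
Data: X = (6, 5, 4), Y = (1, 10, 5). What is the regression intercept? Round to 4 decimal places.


a = ybar - b*xbar, where b = sum((xi-xbar)(yi-ybar)) / sum((xi-xbar)^2)
n = 3, xbar = 15/3 = 5, ybar = 16/3 ≈ 5.333333
Sxy = sum((xi-xbar)(yi-ybar)) = -4
Sxx = sum((xi-xbar)^2) = 2
b = Sxy / Sxx = -2
a = 5.333333 - (-2) * 5 = 46/3 ≈ 15.333333

15.3333


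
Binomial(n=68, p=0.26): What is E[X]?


E[X] = n*p = 68 * 0.26 = 17.68

17.68


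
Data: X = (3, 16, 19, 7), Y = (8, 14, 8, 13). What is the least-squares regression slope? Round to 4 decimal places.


b = sum((xi-xbar)(yi-ybar)) / sum((xi-xbar)^2)
n = 4, xbar = 45/4 = 11.25, ybar = 43/4 = 10.75
Sxy = sum((xi-xbar)(yi-ybar)) = 7.25
Sxx = sum((xi-xbar)^2) = 168.75
b = Sxy / Sxx = 29/675 ≈ 0.042963

0.0430


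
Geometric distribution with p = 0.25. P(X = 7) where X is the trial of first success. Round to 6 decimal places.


P = (1-p)^(k-1) * p
(1-p)^(k-1) = 0.75^6 = 729/4096 ≈ 0.1779785
P = 0.1779785 * 0.25 ≈ 0.04449463

0.044495


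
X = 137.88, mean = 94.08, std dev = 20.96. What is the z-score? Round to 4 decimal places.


z = (X - mu) / sigma
X - mu = 137.88 - 94.08 = 43.8
z = 43.8 / 20.96 = 1095/524 ≈ 2.089695

2.0897


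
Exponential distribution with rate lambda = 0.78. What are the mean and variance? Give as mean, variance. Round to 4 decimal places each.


mean = 1/lam, var = 1/lam^2
mean = 1 / 0.78 = 50/39 ≈ 1.282051
lam^2 = 0.78^2 = 0.6084
var = 1 / 0.6084 = 2500/1521 ≈ 1.643655

1.2821, 1.6437


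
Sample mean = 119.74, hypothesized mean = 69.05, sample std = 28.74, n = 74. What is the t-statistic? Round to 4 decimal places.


t = (xbar - mu0) / (s/sqrt(n))
xbar - mu0 = 119.74 - 69.05 = 50.69
sqrt(74) ≈ 8.60232527
s/sqrt(n) = 28.74 / 8.60232527 ≈ 3.34095714
t = 50.69 / 3.34095714 ≈ 15.172299

15.1723


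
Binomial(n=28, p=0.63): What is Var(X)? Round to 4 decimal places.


Var = n*p*(1-p) = 28 * 0.63 * 0.37 = 6.5268

6.5268


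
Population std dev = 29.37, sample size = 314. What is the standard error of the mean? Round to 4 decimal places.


SE = sigma / sqrt(n)
sqrt(314) ≈ 17.720045
SE = 29.37 / 17.720045 ≈ 1.657445

1.6574


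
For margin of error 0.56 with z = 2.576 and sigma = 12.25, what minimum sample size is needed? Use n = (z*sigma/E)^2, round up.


z*sigma/E = 2.576 * 12.25 / 0.56 = 56.35
(z*sigma/E)^2 = 3175.3225
round up: n = 3176

3176


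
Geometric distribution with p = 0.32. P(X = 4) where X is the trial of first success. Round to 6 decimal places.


P = (1-p)^(k-1) * p
(1-p)^(k-1) = 0.68^3 = 0.314432
P = 0.314432 * 0.32 ≈ 0.1006182

0.100618


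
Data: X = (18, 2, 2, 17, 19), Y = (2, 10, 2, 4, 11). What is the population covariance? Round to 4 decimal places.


Cov = (1/n)*sum((xi-xbar)(yi-ybar))
n = 5, xbar = 58/5 = 11.6, ybar = 29/5 = 5.8
sum((xi-xbar)(yi-ybar)) = 0.6
Cov = 0.6 / 5 = 0.12

0.1200


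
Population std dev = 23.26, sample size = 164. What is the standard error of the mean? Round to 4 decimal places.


SE = sigma / sqrt(n)
sqrt(164) ≈ 12.806248
SE = 23.26 / 12.806248 ≈ 1.816301

1.8163


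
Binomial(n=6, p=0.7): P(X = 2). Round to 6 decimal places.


P = C(n,k) * p^k * (1-p)^(n-k)
C(6,2) = 15
p^k = 0.7^2 = 0.49
(1-p)^(n-k) = 0.3^4 = 0.0081
P = 15 * 0.49 * 0.0081 = 0.059535

0.059535


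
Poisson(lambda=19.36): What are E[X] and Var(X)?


E[X] = Var(X) = lambda = 19.36

19.36, 19.36


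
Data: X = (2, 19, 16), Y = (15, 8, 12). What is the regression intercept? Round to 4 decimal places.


a = ybar - b*xbar, where b = sum((xi-xbar)(yi-ybar)) / sum((xi-xbar)^2)
n = 3, xbar = 37/3 ≈ 12.333333, ybar = 35/3 ≈ 11.666667
Sxy = sum((xi-xbar)(yi-ybar)) = -173/3 ≈ -57.666667
Sxx = sum((xi-xbar)^2) = 494/3 ≈ 164.666667
b = Sxy / Sxx = -173/494 ≈ -0.350202
a = 11.666667 - (-0.350202) * 12.333333 = 7897/494 ≈ 15.985830

15.9858


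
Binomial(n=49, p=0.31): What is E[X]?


E[X] = n*p = 49 * 0.31 = 15.19

15.19


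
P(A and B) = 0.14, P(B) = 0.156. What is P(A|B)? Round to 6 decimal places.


P(A|B) = P(A and B) / P(B) = 0.14 / 0.156 = 35/39 ≈ 0.89743590

0.897436


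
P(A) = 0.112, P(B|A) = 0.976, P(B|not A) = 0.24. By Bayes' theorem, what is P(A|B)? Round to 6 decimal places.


P(A|B) = P(B|A)*P(A) / P(B), P(B) = P(B|A)*P(A) + P(B|not A)*P(not A)
P(B|A)*P(A) = 0.976 * 0.112 = 0.109312
P(B|not A)*P(not A) = 0.24 * 0.888 = 0.21312
P(B) = 0.109312 + 0.21312 = 0.322432
P(A|B) = 0.109312 / 0.322432 = 854/2519 ≈ 0.33902342

0.339023


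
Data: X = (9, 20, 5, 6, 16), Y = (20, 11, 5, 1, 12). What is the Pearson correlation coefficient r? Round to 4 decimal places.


r = sum((xi-xbar)(yi-ybar)) / sqrt(sum((xi-xbar)^2) * sum((yi-ybar)^2))
n = 5, xbar = 56/5 = 11.2, ybar = 49/5 = 9.8
Sxy = sum((xi-xbar)(yi-ybar)) = 74.2
Sxx = sum((xi-xbar)^2) = 170.8
Syy = sum((yi-ybar)^2) = 210.8
sqrt(Sxx*Syy) ≈ 189.748887
r = Sxy / sqrt(Sxx*Syy) = 74.2 / 189.748887 ≈ 0.391043

0.3910


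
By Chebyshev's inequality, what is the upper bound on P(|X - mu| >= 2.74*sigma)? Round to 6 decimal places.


P <= 1/k^2
k^2 = 2.74^2 = 7.5076
1/k^2 = 1 / 7.5076 ≈ 0.13319836

0.133198


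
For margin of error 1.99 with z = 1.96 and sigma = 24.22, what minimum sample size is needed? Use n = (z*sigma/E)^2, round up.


z*sigma/E = 1.96 * 24.22 / 1.99 = 118678/4975 ≈ 23.854874
(z*sigma/E)^2 ≈ 569.055031
round up: n = 570

570


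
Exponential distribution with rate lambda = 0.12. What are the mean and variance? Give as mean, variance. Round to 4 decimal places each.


mean = 1/lam, var = 1/lam^2
mean = 1 / 0.12 = 25/3 ≈ 8.333333
lam^2 = 0.12^2 = 0.0144
var = 1 / 0.0144 = 625/9 ≈ 69.444444

8.3333, 69.4444


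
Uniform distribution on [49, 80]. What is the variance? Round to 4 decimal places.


Var = (b-a)^2 / 12
(b-a)^2 = (80 - 49)^2 = 961
Var = 961/12 ≈ 80.083333

80.0833


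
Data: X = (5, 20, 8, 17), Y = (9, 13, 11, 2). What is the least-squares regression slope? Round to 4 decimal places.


b = sum((xi-xbar)(yi-ybar)) / sum((xi-xbar)^2)
n = 4, xbar = 50/4 = 12.5, ybar = 35/4 = 8.75
Sxy = sum((xi-xbar)(yi-ybar)) = -10.5
Sxx = sum((xi-xbar)^2) = 153
b = Sxy / Sxx = -7/102 ≈ -0.068627

-0.0686


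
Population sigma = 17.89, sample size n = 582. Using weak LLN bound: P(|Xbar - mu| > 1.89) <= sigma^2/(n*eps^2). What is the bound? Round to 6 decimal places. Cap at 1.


bound = min(1, sigma^2/(n*eps^2))
sigma^2 = 17.89^2 = 320.0521
n*eps^2 = 582 * 1.89^2 = 582 * 3.5721 = 2078.9622
sigma^2/(n*eps^2) = 320.0521 / 2078.9622 ≈ 0.15394801

0.153948


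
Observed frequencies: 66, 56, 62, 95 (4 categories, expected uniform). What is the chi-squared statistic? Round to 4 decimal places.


chi2 = sum((O-E)^2/E), E = total/4
total = 279, E = 279/4 = 69.75
(66 - 69.75)^2 / 69.75 = 14.0625 / 69.75 = 25/124 ≈ 0.201613
(56 - 69.75)^2 / 69.75 = 189.0625 / 69.75 = 3025/1116 ≈ 2.710573
(62 - 69.75)^2 / 69.75 = 60.0625 / 69.75 = 31/36 ≈ 0.861111
(95 - 69.75)^2 / 69.75 = 637.5625 / 69.75 = 10201/1116 ≈ 9.140681
chi2 = 1201/93 ≈ 12.913978

12.9140


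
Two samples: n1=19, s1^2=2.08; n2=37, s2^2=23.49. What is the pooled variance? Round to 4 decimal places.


sp^2 = ((n1-1)*s1^2 + (n2-1)*s2^2)/(n1+n2-2)
(n1-1)*s1^2 = 18 * 2.08 = 37.44
(n2-1)*s2^2 = 36 * 23.49 = 845.64
numerator = 37.44 + 845.64 = 883.08
n1+n2-2 = 54
sp^2 = 883.08 / 54 = 2453/150 ≈ 16.353333

16.3533


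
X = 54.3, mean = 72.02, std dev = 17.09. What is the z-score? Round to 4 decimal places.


z = (X - mu) / sigma
X - mu = 54.3 - 72.02 = -17.72
z = -17.72 / 17.09 = -1772/1709 ≈ -1.036864

-1.0369


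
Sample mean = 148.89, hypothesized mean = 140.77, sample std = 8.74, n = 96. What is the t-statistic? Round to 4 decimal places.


t = (xbar - mu0) / (s/sqrt(n))
xbar - mu0 = 148.89 - 140.77 = 8.12
sqrt(96) ≈ 9.79795897
s/sqrt(n) = 8.74 / 9.79795897 ≈ 0.89202251
t = 8.12 / 0.89202251 ≈ 9.102909

9.1029


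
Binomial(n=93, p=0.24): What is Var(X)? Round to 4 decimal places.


Var = n*p*(1-p) = 93 * 0.24 * 0.76 = 16.9632

16.9632


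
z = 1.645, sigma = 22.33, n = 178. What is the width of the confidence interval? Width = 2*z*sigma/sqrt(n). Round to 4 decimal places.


width = 2*z*sigma/sqrt(n)
2*z*sigma = 2 * 1.645 * 22.33 = 73.4657
sqrt(178) ≈ 13.341664
width = 73.4657 / 13.341664 ≈ 5.506487

5.5065


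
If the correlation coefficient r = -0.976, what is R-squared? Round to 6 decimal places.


R^2 = r^2 = (-0.976)^2 = 0.952576

0.952576


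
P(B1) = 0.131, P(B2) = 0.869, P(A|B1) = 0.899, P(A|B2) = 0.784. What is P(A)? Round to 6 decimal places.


P(A) = P(A|B1)*P(B1) + P(A|B2)*P(B2)
P(A|B1)*P(B1) = 0.899 * 0.131 = 0.117769
P(A|B2)*P(B2) = 0.784 * 0.869 = 0.681296
P(A) = 0.117769 + 0.681296 = 0.799065

0.799065


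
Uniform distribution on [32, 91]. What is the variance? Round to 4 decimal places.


Var = (b-a)^2 / 12
(b-a)^2 = (91 - 32)^2 = 3481
Var = 3481/12 ≈ 290.083333

290.0833


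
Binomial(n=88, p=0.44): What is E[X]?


E[X] = n*p = 88 * 0.44 = 38.72

38.72


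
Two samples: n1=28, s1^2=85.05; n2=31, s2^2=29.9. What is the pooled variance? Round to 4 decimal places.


sp^2 = ((n1-1)*s1^2 + (n2-1)*s2^2)/(n1+n2-2)
(n1-1)*s1^2 = 27 * 85.05 = 2296.35
(n2-1)*s2^2 = 30 * 29.9 = 897
numerator = 2296.35 + 897 = 3193.35
n1+n2-2 = 57
sp^2 = 3193.35 / 57 = 21289/380 ≈ 56.023684

56.0237
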